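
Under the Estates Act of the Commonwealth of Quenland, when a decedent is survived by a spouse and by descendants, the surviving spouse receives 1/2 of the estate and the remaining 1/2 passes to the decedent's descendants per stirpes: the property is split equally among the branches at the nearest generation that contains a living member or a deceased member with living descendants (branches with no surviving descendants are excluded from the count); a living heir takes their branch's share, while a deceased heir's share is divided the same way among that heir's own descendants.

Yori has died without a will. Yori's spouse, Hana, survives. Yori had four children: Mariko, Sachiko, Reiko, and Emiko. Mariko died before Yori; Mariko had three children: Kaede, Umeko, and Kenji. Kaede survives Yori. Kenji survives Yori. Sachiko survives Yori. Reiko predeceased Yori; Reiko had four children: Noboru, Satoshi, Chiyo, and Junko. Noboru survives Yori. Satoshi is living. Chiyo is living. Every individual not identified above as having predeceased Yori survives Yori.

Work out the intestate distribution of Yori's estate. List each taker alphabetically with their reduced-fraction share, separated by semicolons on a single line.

Chiyo 1/32; Emiko 1/8; Hana 1/2; Junko 1/32; Kaede 1/24; Kenji 1/24; Noboru 1/32; Sachiko 1/8; Satoshi 1/32; Umeko 1/24

Hana, as surviving spouse, takes 1/2.
The remaining 1/2 passes to Yori's descendants per stirpes.
The 1/2 is divided into 4 equal shares of 1/8 among Mariko, Sachiko, Reiko, Emiko.
Mariko predeceased; the 1/8 allotted to Mariko's branch passes to Mariko's issue by representation.
The 1/8 is divided into 3 equal shares of 1/24 among Kaede, Umeko, Kenji.
Kaede is living and takes 1/24.
Umeko is living and takes 1/24.
Kenji is living and takes 1/24.
Sachiko is living and takes 1/8.
Reiko predeceased; the 1/8 allotted to Reiko's branch passes to Reiko's issue by representation.
The 1/8 is divided into 4 equal shares of 1/32 among Noboru, Satoshi, Chiyo, Junko.
Noboru is living and takes 1/32.
Satoshi is living and takes 1/32.
Chiyo is living and takes 1/32.
Junko is living and takes 1/32.
Emiko is living and takes 1/8.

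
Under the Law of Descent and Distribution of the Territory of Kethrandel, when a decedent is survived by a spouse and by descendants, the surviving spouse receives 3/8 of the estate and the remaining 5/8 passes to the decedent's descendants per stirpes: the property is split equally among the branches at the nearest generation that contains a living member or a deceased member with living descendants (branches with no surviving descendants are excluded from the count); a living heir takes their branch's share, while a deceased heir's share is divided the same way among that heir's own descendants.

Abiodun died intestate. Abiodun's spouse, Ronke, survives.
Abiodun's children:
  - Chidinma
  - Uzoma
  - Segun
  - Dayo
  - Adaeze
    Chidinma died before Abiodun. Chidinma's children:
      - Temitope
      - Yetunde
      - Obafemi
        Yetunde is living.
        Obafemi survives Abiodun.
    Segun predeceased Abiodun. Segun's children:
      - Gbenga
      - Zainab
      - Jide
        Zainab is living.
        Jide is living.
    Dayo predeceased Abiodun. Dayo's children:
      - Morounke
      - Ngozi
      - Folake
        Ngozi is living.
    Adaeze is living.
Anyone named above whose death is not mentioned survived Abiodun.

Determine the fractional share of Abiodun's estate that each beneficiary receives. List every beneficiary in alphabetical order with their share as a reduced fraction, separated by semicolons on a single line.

Adaeze 1/8; Folake 1/24; Gbenga 1/24; Jide 1/24; Morounke 1/24; Ngozi 1/24; Obafemi 1/24; Ronke 3/8; Temitope 1/24; Uzoma 1/8; Yetunde 1/24; Zainab 1/24

Ronke, as surviving spouse, takes 3/8.
The remaining 5/8 passes to Abiodun's descendants per stirpes.
The 5/8 is divided into 5 equal shares of 1/8 among Chidinma, Uzoma, Segun, Dayo, Adaeze.
Chidinma predeceased; the 1/8 allotted to Chidinma's branch passes to Chidinma's issue by representation.
The 1/8 is divided into 3 equal shares of 1/24 among Temitope, Yetunde, Obafemi.
Temitope is living and takes 1/24.
Yetunde is living and takes 1/24.
Obafemi is living and takes 1/24.
Uzoma is living and takes 1/8.
Segun predeceased; the 1/8 allotted to Segun's branch passes to Segun's issue by representation.
The 1/8 is divided into 3 equal shares of 1/24 among Gbenga, Zainab, Jide.
Gbenga is living and takes 1/24.
Zainab is living and takes 1/24.
Jide is living and takes 1/24.
Dayo predeceased; the 1/8 allotted to Dayo's branch passes to Dayo's issue by representation.
The 1/8 is divided into 3 equal shares of 1/24 among Morounke, Ngozi, Folake.
Morounke is living and takes 1/24.
Ngozi is living and takes 1/24.
Folake is living and takes 1/24.
Adaeze is living and takes 1/8.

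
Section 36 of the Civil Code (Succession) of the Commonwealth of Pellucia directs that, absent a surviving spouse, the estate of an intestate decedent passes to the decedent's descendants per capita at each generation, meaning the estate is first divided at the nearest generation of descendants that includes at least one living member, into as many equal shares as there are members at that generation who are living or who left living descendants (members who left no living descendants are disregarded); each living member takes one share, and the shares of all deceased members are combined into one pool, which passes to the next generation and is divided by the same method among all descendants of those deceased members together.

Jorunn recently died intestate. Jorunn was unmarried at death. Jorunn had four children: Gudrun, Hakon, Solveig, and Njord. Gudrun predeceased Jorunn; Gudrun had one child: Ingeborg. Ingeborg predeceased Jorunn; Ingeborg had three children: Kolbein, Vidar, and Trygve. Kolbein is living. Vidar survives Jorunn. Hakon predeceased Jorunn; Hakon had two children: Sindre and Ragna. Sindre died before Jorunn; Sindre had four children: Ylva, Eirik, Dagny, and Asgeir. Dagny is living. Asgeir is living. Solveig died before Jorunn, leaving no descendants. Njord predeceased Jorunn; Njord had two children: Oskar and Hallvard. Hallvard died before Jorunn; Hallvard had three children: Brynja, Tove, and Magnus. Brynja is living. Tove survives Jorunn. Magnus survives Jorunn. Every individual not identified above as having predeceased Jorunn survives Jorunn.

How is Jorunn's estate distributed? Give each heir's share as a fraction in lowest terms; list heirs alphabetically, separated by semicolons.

Asgeir 3/50; Brynja 3/50; Dagny 3/50; Eirik 3/50; Kolbein 3/50; Magnus 3/50; Oskar 1/5; Ragna 1/5; Tove 3/50; Trygve 3/50; Vidar 3/50; Ylva 3/50

There is no surviving spouse, so the entire estate passes to Jorunn's descendants per capita at each generation.
No one at generation 1 (Gudrun, Hakon, Njord) is living; moving to the next generation.
At generation 2 (Ingeborg, Sindre, Ragna, Oskar, Hallvard) there are 5 shares of (1)/5 = 1/5 each.
Living: Ragna and Oskar — each takes 1/5.
Deceased: Ingeborg, Sindre, and Hallvard. Their combined 3/5 is pooled and carried to generation 3.
At generation 3 (Kolbein, Vidar, Trygve, Ylva, Eirik, Dagny, Asgeir, Brynja, Tove, Magnus) there are 10 shares of (3/5)/10 = 3/50 each.
Living: Kolbein, Vidar, Trygve, Ylva, Eirik, Dagny, Asgeir, Brynja, Tove, and Magnus — each takes 3/50.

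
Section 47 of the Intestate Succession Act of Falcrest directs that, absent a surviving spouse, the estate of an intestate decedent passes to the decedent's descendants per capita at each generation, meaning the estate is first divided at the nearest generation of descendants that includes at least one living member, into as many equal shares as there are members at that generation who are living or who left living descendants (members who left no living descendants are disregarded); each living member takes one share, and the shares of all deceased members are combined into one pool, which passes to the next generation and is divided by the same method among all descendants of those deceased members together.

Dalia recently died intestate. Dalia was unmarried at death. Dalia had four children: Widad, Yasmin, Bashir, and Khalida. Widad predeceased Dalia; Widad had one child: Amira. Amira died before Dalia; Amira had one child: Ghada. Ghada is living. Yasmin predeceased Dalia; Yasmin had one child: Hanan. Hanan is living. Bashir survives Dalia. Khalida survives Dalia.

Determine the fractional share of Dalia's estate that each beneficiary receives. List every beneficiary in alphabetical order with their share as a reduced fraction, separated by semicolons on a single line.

Bashir 1/4; Ghada 1/4; Hanan 1/4; Khalida 1/4

There is no surviving spouse, so the entire estate passes to Dalia's descendants per capita at each generation.
At generation 1 (Widad, Yasmin, Bashir, Khalida) there are 4 shares of (1)/4 = 1/4 each.
Living: Bashir and Khalida — each takes 1/4.
Deceased: Widad and Yasmin. Their combined 1/2 is pooled and carried to generation 2.
At generation 2 (Amira, Hanan) there are 2 shares of (1/2)/2 = 1/4 each.
Living: Hanan — each takes 1/4.
Deceased: Amira. That 1/4 share is carried to generation 3.
At generation 3 (Ghada) there are 1 shares of (1/4)/1 = 1/4 each.
Living: Ghada — each takes 1/4.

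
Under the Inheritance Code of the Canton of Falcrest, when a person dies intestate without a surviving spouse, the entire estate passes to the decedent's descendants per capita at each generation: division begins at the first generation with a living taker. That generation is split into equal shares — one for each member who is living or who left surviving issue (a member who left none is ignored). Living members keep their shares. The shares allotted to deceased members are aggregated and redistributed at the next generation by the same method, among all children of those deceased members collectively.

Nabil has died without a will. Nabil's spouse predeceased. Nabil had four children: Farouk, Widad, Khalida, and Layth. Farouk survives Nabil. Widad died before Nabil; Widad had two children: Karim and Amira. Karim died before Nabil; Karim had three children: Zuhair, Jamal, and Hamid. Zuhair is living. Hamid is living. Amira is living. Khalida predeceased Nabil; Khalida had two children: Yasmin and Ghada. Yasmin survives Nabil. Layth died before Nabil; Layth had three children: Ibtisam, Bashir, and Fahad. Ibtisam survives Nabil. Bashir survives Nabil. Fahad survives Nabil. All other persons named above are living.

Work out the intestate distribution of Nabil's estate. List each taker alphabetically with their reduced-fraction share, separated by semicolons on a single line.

There is no surviving spouse, so the entire estate passes to Nabil's descendants per capita at each generation.
At generation 1 (Farouk, Widad, Khalida, Layth) there are 4 shares of (1)/4 = 1/4 each.
Living: Farouk — each takes 1/4.
Deceased: Widad, Khalida, and Layth. Their combined 3/4 is pooled and carried to generation 2.
At generation 2 (Karim, Amira, Yasmin, Ghada, Ibtisam, Bashir, Fahad) there are 7 shares of (3/4)/7 = 3/28 each.
Living: Amira, Yasmin, Ghada, Ibtisam, Bashir, and Fahad — each takes 3/28.
Deceased: Karim. That 3/28 share is carried to generation 3.
At generation 3 (Zuhair, Jamal, Hamid) there are 3 shares of (3/28)/3 = 1/28 each.
Living: Zuhair, Jamal, and Hamid — each takes 1/28.

Amira 3/28; Bashir 3/28; Fahad 3/28; Farouk 1/4; Ghada 3/28; Hamid 1/28; Ibtisam 3/28; Jamal 1/28; Yasmin 3/28; Zuhair 1/28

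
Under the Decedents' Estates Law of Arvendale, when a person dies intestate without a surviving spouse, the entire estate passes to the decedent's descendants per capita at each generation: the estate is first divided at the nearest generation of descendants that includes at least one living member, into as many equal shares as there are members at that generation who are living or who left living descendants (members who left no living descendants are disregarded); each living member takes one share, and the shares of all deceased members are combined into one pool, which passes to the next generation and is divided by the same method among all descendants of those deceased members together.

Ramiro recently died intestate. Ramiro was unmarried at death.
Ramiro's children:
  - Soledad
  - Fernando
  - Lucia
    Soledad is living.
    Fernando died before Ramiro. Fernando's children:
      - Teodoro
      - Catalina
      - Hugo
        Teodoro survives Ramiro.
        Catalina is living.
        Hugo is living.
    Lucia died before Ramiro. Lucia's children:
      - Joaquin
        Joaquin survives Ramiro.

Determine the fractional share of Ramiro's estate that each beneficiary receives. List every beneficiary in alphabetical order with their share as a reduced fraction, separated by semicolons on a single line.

Catalina 1/6; Hugo 1/6; Joaquin 1/6; Soledad 1/3; Teodoro 1/6

There is no surviving spouse, so the entire estate passes to Ramiro's descendants per capita at each generation.
At generation 1 (Soledad, Fernando, Lucia) there are 3 shares of (1)/3 = 1/3 each.
Living: Soledad — each takes 1/3.
Deceased: Fernando and Lucia. Their combined 2/3 is pooled and carried to generation 2.
At generation 2 (Teodoro, Catalina, Hugo, Joaquin) there are 4 shares of (2/3)/4 = 1/6 each.
Living: Teodoro, Catalina, Hugo, and Joaquin — each takes 1/6.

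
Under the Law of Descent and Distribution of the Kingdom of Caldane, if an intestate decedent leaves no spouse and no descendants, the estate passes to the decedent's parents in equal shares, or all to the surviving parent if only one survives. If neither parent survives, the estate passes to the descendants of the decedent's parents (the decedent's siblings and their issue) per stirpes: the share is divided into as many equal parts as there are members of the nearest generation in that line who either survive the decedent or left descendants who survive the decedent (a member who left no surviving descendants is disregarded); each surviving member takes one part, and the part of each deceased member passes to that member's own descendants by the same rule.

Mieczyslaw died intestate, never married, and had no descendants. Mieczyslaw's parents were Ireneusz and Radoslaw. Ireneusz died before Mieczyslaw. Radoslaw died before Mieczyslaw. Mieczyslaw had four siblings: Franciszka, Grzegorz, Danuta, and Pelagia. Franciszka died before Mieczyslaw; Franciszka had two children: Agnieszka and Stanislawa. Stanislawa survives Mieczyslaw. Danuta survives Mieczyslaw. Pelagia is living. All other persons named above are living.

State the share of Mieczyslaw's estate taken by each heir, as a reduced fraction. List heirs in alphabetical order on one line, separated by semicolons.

Agnieszka 1/8; Danuta 1/4; Grzegorz 1/4; Pelagia 1/4; Stanislawa 1/8

Neither parent survives and there are no descendants, so the estate passes to Mieczyslaw's siblings and their issue per stirpes.
The estate is divided into 4 equal shares of 1/4 among Franciszka, Grzegorz, Danuta, Pelagia.
Franciszka predeceased; the 1/4 allotted to Franciszka's branch passes to Franciszka's issue by representation.
The 1/4 is divided into 2 equal shares of 1/8 among Agnieszka, Stanislawa.
Agnieszka is living and takes 1/8.
Stanislawa is living and takes 1/8.
Grzegorz is living and takes 1/4.
Danuta is living and takes 1/4.
Pelagia is living and takes 1/4.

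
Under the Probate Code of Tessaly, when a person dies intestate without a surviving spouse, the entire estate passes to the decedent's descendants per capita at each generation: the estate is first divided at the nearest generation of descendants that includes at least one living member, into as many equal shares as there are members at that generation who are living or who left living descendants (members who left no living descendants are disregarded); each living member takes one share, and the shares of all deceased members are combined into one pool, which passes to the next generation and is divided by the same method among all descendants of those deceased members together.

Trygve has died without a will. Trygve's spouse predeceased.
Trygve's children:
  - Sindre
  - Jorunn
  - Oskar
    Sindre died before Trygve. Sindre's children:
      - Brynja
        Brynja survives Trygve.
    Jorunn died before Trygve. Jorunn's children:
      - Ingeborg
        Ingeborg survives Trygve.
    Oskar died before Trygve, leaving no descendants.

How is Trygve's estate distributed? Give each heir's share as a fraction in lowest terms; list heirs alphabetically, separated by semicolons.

Brynja 1/2; Ingeborg 1/2

There is no surviving spouse, so the entire estate passes to Trygve's descendants per capita at each generation.
No one at generation 1 (Sindre, Jorunn) is living; moving to the next generation.
At generation 2 (Brynja, Ingeborg) there are 2 shares of (1)/2 = 1/2 each.
Living: Brynja and Ingeborg — each takes 1/2.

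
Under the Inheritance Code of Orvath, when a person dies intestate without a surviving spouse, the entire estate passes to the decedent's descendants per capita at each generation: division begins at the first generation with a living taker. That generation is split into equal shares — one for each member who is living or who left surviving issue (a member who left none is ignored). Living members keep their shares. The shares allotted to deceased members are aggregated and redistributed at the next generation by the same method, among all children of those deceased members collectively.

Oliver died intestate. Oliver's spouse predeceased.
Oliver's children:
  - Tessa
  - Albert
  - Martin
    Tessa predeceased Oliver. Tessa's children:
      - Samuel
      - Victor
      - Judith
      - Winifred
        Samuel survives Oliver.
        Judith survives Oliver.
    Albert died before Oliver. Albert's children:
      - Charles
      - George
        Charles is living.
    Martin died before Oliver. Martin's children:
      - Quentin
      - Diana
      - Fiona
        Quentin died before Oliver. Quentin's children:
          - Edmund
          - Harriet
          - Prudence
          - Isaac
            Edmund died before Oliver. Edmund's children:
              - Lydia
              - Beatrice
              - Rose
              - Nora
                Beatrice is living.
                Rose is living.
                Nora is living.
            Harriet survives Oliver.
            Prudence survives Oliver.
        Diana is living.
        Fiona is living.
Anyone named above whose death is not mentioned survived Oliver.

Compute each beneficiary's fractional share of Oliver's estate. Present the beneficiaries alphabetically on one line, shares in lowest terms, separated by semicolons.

There is no surviving spouse, so the entire estate passes to Oliver's descendants per capita at each generation.
No one at generation 1 (Tessa, Albert, Martin) is living; moving to the next generation.
At generation 2 (Samuel, Victor, Judith, Winifred, Charles, George, Quentin, Diana, Fiona) there are 9 shares of (1)/9 = 1/9 each.
Living: Samuel, Victor, Judith, Winifred, Charles, George, Diana, and Fiona — each takes 1/9.
Deceased: Quentin. That 1/9 share is carried to generation 3.
At generation 3 (Edmund, Harriet, Prudence, Isaac) there are 4 shares of (1/9)/4 = 1/36 each.
Living: Harriet, Prudence, and Isaac — each takes 1/36.
Deceased: Edmund. That 1/36 share is carried to generation 4.
At generation 4 (Lydia, Beatrice, Rose, Nora) there are 4 shares of (1/36)/4 = 1/144 each.
Living: Lydia, Beatrice, Rose, and Nora — each takes 1/144.

Beatrice 1/144; Charles 1/9; Diana 1/9; Fiona 1/9; George 1/9; Harriet 1/36; Isaac 1/36; Judith 1/9; Lydia 1/144; Nora 1/144; Prudence 1/36; Rose 1/144; Samuel 1/9; Victor 1/9; Winifred 1/9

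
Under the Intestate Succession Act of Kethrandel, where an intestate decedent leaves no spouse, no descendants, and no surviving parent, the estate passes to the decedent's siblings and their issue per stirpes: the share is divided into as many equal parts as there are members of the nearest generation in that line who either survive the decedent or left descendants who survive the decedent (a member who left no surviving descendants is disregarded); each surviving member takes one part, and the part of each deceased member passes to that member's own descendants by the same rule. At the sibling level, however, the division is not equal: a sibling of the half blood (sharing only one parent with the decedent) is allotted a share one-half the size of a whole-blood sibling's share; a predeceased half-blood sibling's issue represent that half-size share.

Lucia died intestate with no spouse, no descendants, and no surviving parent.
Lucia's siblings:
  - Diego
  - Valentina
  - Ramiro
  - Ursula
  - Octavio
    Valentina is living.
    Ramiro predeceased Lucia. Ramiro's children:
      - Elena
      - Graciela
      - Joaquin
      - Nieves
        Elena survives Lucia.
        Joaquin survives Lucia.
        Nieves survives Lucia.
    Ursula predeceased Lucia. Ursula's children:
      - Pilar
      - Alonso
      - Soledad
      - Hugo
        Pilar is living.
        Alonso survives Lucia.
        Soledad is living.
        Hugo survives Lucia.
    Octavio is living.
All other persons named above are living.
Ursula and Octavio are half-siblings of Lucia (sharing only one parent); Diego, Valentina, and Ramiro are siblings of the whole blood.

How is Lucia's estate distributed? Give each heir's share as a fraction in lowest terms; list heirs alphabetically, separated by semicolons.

Alonso 1/32; Diego 1/4; Elena 1/16; Graciela 1/16; Hugo 1/32; Joaquin 1/16; Nieves 1/16; Octavio 1/8; Pilar 1/32; Soledad 1/32; Valentina 1/4

No spouse, descendants, or parent survives, so the estate passes to Lucia's siblings per stirpes.
Half-blood siblings count for one-half the weight of whole-blood siblings at the initial division.
Dividing 1 in proportion to weights (total weight 4): Diego (weight 1) → 1/4; Valentina (weight 1) → 1/4; Ramiro (weight 1) → 1/4; Ursula (weight 1/2) → 1/8; Octavio (weight 1/2) → 1/8.
Diego is living and takes 1/4.
Valentina is living and takes 1/4.
Ramiro predeceased; the 1/4 allotted to Ramiro's branch passes to Ramiro's issue by representation.
The 1/4 is divided into 4 equal shares of 1/16 among Elena, Graciela, Joaquin, Nieves.
Elena is living and takes 1/16.
Graciela is living and takes 1/16.
Joaquin is living and takes 1/16.
Nieves is living and takes 1/16.
Ursula predeceased; the 1/8 allotted to Ursula's branch passes to Ursula's issue by representation.
The 1/8 is divided into 4 equal shares of 1/32 among Pilar, Alonso, Soledad, Hugo.
Pilar is living and takes 1/32.
Alonso is living and takes 1/32.
Soledad is living and takes 1/32.
Hugo is living and takes 1/32.
Octavio is living and takes 1/8.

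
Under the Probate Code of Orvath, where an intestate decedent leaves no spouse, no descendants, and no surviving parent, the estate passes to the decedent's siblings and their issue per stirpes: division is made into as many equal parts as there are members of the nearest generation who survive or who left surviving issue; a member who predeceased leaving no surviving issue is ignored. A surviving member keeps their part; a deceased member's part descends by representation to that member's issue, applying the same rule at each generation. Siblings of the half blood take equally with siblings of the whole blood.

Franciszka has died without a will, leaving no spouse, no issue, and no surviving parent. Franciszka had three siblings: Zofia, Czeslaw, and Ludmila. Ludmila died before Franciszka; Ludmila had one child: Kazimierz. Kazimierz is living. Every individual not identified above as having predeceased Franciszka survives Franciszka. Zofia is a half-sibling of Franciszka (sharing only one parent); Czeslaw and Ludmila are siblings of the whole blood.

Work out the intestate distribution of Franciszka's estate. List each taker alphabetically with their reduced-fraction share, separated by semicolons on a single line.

No spouse, descendants, or parent survives, so the estate passes to Franciszka's siblings per stirpes.
Half-blood and whole-blood siblings take equally under the stated rule.
The estate is divided into 3 equal shares of 1/3 among Zofia, Czeslaw, Ludmila.
Zofia is living and takes 1/3.
Czeslaw is living and takes 1/3.
Ludmila predeceased; the 1/3 allotted to Ludmila's branch passes to Ludmila's issue by representation.
Kazimierz is the sole taker at this level and receives the full 1/3.

Czeslaw 1/3; Kazimierz 1/3; Zofia 1/3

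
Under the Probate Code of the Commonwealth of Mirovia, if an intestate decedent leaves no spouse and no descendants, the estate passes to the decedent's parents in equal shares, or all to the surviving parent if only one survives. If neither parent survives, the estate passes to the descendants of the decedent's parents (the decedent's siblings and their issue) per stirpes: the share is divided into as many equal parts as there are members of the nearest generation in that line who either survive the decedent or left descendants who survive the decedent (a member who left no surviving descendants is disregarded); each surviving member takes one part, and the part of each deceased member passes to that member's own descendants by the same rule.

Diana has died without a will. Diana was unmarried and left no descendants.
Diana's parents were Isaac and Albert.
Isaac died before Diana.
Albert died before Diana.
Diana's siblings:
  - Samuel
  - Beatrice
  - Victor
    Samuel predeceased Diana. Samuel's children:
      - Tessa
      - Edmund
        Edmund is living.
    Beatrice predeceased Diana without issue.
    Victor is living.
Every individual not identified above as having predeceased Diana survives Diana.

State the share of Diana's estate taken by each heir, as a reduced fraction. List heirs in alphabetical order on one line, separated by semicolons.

Edmund 1/4; Tessa 1/4; Victor 1/2

Neither parent survives and there are no descendants, so the estate passes to Diana's siblings and their issue per stirpes.
Beatrice left no surviving issue, so that branch lapses and is disregarded.
The estate is divided into 2 equal shares of 1/2 among Samuel, Victor.
Samuel predeceased; the 1/2 allotted to Samuel's branch passes to Samuel's issue by representation.
The 1/2 is divided into 2 equal shares of 1/4 among Tessa, Edmund.
Tessa is living and takes 1/4.
Edmund is living and takes 1/4.
Victor is living and takes 1/2.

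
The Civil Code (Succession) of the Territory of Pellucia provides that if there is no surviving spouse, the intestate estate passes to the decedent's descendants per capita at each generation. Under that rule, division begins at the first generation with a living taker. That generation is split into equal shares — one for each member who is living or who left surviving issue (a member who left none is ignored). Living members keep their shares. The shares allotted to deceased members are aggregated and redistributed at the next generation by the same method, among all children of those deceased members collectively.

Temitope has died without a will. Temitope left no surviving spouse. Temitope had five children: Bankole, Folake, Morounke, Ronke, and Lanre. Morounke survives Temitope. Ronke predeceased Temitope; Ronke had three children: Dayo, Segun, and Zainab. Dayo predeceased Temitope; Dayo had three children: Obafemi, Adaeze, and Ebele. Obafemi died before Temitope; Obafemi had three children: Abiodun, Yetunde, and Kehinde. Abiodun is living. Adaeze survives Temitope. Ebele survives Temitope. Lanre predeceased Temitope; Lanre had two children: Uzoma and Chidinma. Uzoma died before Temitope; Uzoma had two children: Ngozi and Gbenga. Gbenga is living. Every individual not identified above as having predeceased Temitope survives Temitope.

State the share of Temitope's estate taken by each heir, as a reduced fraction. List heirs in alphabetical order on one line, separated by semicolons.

There is no surviving spouse, so the entire estate passes to Temitope's descendants per capita at each generation.
At generation 1 (Bankole, Folake, Morounke, Ronke, Lanre) there are 5 shares of (1)/5 = 1/5 each.
Living: Bankole, Folake, and Morounke — each takes 1/5.
Deceased: Ronke and Lanre. Their combined 2/5 is pooled and carried to generation 2.
At generation 2 (Dayo, Segun, Zainab, Uzoma, Chidinma) there are 5 shares of (2/5)/5 = 2/25 each.
Living: Segun, Zainab, and Chidinma — each takes 2/25.
Deceased: Dayo and Uzoma. Their combined 4/25 is pooled and carried to generation 3.
At generation 3 (Obafemi, Adaeze, Ebele, Ngozi, Gbenga) there are 5 shares of (4/25)/5 = 4/125 each.
Living: Adaeze, Ebele, Ngozi, and Gbenga — each takes 4/125.
Deceased: Obafemi. That 4/125 share is carried to generation 4.
At generation 4 (Abiodun, Yetunde, Kehinde) there are 3 shares of (4/125)/3 = 4/375 each.
Living: Abiodun, Yetunde, and Kehinde — each takes 4/375.

Abiodun 4/375; Adaeze 4/125; Bankole 1/5; Chidinma 2/25; Ebele 4/125; Folake 1/5; Gbenga 4/125; Kehinde 4/375; Morounke 1/5; Ngozi 4/125; Segun 2/25; Yetunde 4/375; Zainab 2/25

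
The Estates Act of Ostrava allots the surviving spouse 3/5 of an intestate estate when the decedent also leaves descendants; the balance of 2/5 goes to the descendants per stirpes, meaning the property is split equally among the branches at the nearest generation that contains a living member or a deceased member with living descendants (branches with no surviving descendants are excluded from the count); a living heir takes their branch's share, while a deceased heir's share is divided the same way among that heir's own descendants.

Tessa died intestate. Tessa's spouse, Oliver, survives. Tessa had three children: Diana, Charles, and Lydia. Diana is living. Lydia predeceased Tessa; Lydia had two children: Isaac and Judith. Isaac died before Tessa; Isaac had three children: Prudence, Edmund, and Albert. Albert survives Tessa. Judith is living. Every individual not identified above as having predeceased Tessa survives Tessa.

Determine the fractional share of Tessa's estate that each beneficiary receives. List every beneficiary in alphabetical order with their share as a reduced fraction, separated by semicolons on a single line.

Albert 1/45; Charles 2/15; Diana 2/15; Edmund 1/45; Judith 1/15; Oliver 3/5; Prudence 1/45

Oliver, as surviving spouse, takes 3/5.
The remaining 2/5 passes to Tessa's descendants per stirpes.
The 2/5 is divided into 3 equal shares of 2/15 among Diana, Charles, Lydia.
Diana is living and takes 2/15.
Charles is living and takes 2/15.
Lydia predeceased; the 2/15 allotted to Lydia's branch passes to Lydia's issue by representation.
The 2/15 is divided into 2 equal shares of 1/15 among Isaac, Judith.
Isaac predeceased; the 1/15 allotted to Isaac's branch passes to Isaac's issue by representation.
The 1/15 is divided into 3 equal shares of 1/45 among Prudence, Edmund, Albert.
Prudence is living and takes 1/45.
Edmund is living and takes 1/45.
Albert is living and takes 1/45.
Judith is living and takes 1/15.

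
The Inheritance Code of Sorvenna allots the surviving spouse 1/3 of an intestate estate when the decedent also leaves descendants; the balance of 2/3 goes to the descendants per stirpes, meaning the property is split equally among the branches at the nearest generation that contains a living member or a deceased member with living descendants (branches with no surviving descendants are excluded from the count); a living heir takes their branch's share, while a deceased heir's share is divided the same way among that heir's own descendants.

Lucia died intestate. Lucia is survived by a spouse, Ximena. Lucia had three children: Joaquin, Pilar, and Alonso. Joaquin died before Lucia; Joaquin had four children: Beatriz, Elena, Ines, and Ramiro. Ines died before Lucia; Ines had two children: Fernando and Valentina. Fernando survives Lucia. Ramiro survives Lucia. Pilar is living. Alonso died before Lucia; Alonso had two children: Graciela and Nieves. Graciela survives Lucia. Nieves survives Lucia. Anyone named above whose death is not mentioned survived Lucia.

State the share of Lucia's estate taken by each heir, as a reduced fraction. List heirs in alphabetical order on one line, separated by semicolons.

Beatriz 1/18; Elena 1/18; Fernando 1/36; Graciela 1/9; Nieves 1/9; Pilar 2/9; Ramiro 1/18; Valentina 1/36; Ximena 1/3

Ximena, as surviving spouse, takes 1/3.
The remaining 2/3 passes to Lucia's descendants per stirpes.
The 2/3 is divided into 3 equal shares of 2/9 among Joaquin, Pilar, Alonso.
Joaquin predeceased; the 2/9 allotted to Joaquin's branch passes to Joaquin's issue by representation.
The 2/9 is divided into 4 equal shares of 1/18 among Beatriz, Elena, Ines, Ramiro.
Beatriz is living and takes 1/18.
Elena is living and takes 1/18.
Ines predeceased; the 1/18 allotted to Ines's branch passes to Ines's issue by representation.
The 1/18 is divided into 2 equal shares of 1/36 among Fernando, Valentina.
Fernando is living and takes 1/36.
Valentina is living and takes 1/36.
Ramiro is living and takes 1/18.
Pilar is living and takes 2/9.
Alonso predeceased; the 2/9 allotted to Alonso's branch passes to Alonso's issue by representation.
The 2/9 is divided into 2 equal shares of 1/9 among Graciela, Nieves.
Graciela is living and takes 1/9.
Nieves is living and takes 1/9.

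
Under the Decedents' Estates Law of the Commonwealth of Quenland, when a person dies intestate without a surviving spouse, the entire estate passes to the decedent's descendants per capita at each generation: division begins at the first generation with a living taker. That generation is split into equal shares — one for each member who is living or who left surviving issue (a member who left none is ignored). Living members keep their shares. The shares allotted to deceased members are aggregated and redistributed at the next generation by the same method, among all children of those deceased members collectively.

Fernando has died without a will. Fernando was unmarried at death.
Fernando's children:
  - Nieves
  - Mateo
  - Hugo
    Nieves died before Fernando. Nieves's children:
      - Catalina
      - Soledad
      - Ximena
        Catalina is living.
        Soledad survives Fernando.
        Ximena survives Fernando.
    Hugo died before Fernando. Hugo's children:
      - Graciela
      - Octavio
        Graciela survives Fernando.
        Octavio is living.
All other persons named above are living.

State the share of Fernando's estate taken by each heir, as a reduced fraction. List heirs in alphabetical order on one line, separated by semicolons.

There is no surviving spouse, so the entire estate passes to Fernando's descendants per capita at each generation.
At generation 1 (Nieves, Mateo, Hugo) there are 3 shares of (1)/3 = 1/3 each.
Living: Mateo — each takes 1/3.
Deceased: Nieves and Hugo. Their combined 2/3 is pooled and carried to generation 2.
At generation 2 (Catalina, Soledad, Ximena, Graciela, Octavio) there are 5 shares of (2/3)/5 = 2/15 each.
Living: Catalina, Soledad, Ximena, Graciela, and Octavio — each takes 2/15.

Catalina 2/15; Graciela 2/15; Mateo 1/3; Octavio 2/15; Soledad 2/15; Ximena 2/15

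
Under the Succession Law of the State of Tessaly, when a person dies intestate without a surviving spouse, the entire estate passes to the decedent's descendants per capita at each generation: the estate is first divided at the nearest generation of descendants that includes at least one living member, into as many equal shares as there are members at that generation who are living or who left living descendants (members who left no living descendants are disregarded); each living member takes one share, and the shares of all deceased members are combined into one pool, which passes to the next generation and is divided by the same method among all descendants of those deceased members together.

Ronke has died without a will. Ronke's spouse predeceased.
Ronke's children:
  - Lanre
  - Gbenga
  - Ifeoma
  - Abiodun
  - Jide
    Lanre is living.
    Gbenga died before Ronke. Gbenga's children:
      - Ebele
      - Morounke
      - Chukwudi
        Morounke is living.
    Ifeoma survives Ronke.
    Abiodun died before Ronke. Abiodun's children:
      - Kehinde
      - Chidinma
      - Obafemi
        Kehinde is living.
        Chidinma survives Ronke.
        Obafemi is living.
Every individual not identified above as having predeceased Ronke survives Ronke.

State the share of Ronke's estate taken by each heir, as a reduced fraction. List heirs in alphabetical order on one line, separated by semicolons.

There is no surviving spouse, so the entire estate passes to Ronke's descendants per capita at each generation.
At generation 1 (Lanre, Gbenga, Ifeoma, Abiodun, Jide) there are 5 shares of (1)/5 = 1/5 each.
Living: Lanre, Ifeoma, and Jide — each takes 1/5.
Deceased: Gbenga and Abiodun. Their combined 2/5 is pooled and carried to generation 2.
At generation 2 (Ebele, Morounke, Chukwudi, Kehinde, Chidinma, Obafemi) there are 6 shares of (2/5)/6 = 1/15 each.
Living: Ebele, Morounke, Chukwudi, Kehinde, Chidinma, and Obafemi — each takes 1/15.

Chidinma 1/15; Chukwudi 1/15; Ebele 1/15; Ifeoma 1/5; Jide 1/5; Kehinde 1/15; Lanre 1/5; Morounke 1/15; Obafemi 1/15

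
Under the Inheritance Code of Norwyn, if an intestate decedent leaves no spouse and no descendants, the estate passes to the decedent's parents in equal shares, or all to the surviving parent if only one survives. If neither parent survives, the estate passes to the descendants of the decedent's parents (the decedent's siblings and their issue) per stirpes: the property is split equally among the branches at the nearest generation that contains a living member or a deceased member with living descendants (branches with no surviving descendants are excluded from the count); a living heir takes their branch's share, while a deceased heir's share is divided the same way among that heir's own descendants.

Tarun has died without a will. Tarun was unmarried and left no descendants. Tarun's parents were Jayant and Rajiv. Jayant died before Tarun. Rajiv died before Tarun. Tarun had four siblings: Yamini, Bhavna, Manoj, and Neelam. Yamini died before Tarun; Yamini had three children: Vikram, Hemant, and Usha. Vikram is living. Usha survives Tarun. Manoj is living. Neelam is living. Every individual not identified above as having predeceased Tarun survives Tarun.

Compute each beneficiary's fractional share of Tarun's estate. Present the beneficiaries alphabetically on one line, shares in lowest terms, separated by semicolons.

Bhavna 1/4; Hemant 1/12; Manoj 1/4; Neelam 1/4; Usha 1/12; Vikram 1/12

Neither parent survives and there are no descendants, so the estate passes to Tarun's siblings and their issue per stirpes.
The estate is divided into 4 equal shares of 1/4 among Yamini, Bhavna, Manoj, Neelam.
Yamini predeceased; the 1/4 allotted to Yamini's branch passes to Yamini's issue by representation.
The 1/4 is divided into 3 equal shares of 1/12 among Vikram, Hemant, Usha.
Vikram is living and takes 1/12.
Hemant is living and takes 1/12.
Usha is living and takes 1/12.
Bhavna is living and takes 1/4.
Manoj is living and takes 1/4.
Neelam is living and takes 1/4.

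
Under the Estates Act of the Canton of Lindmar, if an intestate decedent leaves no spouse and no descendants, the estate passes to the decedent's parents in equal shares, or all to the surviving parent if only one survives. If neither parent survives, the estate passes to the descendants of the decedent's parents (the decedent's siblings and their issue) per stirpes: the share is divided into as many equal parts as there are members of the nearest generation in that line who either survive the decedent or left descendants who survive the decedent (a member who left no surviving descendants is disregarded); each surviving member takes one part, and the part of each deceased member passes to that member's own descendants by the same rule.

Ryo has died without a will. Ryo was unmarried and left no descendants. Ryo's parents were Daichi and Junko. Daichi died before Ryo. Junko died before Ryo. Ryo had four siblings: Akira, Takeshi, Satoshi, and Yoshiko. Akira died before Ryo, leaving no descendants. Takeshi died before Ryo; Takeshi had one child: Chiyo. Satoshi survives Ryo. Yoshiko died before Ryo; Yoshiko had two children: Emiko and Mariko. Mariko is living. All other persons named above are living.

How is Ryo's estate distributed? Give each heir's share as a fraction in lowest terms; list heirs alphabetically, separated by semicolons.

Chiyo 1/3; Emiko 1/6; Mariko 1/6; Satoshi 1/3

Neither parent survives and there are no descendants, so the estate passes to Ryo's siblings and their issue per stirpes.
Akira left no surviving issue, so that branch lapses and is disregarded.
The estate is divided into 3 equal shares of 1/3 among Takeshi, Satoshi, Yoshiko.
Takeshi predeceased; the 1/3 allotted to Takeshi's branch passes to Takeshi's issue by representation.
Chiyo is the sole taker at this level and receives the full 1/3.
Satoshi is living and takes 1/3.
Yoshiko predeceased; the 1/3 allotted to Yoshiko's branch passes to Yoshiko's issue by representation.
The 1/3 is divided into 2 equal shares of 1/6 among Emiko, Mariko.
Emiko is living and takes 1/6.
Mariko is living and takes 1/6.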